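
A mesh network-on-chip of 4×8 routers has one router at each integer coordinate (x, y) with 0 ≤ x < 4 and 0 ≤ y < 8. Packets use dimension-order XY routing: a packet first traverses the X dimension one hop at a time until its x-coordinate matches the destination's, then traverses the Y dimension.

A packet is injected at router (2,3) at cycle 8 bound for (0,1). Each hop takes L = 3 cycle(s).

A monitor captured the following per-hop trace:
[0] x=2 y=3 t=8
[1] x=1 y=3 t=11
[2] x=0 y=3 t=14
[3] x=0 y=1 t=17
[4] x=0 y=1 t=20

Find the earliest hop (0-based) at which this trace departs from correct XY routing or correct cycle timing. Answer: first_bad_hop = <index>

first_bad_hop = 3

  1: Δx=-1 Δy=+0 Δt=3 [ok]
  2: Δx=-1 Δy=+0 Δt=3 [ok]
  3: Δx=+0 Δy=-2 Δt=3 [BAD: non-unit step]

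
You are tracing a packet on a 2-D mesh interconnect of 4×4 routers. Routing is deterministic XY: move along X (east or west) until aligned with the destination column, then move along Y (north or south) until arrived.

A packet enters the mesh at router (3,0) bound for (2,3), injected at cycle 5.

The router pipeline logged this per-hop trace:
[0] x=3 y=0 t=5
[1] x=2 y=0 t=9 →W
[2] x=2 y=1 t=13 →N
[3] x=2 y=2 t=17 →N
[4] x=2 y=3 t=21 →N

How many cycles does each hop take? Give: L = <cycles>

Between hops 0 and 1 the cycle counter advances 9 − 5 = 4.
Each hop adds L, hence L = 4.

L = 4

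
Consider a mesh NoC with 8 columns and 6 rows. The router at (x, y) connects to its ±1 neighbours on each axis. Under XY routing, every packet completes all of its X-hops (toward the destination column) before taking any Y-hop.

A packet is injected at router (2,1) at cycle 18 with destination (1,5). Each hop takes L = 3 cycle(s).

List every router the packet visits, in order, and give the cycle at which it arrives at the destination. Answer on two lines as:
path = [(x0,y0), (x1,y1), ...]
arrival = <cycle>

path = [(2,1), (1,1), (1,2), (1,3), (1,4), (1,5)]
arrival = 33

hop 0: (2,1) @ cyc 18
hop 1: (1,1) @ cyc 21  [W]
hop 2: (1,2) @ cyc 24  [N]
hop 3: (1,3) @ cyc 27  [N]
hop 4: (1,4) @ cyc 30  [N]
hop 5: (1,5) @ cyc 33  [N]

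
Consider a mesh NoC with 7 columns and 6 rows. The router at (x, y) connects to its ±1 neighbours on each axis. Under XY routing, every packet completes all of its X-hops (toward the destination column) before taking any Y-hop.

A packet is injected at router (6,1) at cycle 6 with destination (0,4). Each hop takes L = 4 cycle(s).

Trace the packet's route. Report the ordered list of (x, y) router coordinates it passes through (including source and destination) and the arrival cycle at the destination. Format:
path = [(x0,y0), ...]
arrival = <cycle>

path = [(6,1), (5,1), (4,1), (3,1), (2,1), (1,1), (0,1), (0,2), (0,3), (0,4)]
arrival = 42

t=6: at (6,1)
t=10: at (5,1) after W
t=14: at (4,1) after W
t=18: at (3,1) after W
t=22: at (2,1) after W
t=26: at (1,1) after W
t=30: at (0,1) after W
t=34: at (0,2) after N
t=38: at (0,3) after N
t=42: at (0,4) after N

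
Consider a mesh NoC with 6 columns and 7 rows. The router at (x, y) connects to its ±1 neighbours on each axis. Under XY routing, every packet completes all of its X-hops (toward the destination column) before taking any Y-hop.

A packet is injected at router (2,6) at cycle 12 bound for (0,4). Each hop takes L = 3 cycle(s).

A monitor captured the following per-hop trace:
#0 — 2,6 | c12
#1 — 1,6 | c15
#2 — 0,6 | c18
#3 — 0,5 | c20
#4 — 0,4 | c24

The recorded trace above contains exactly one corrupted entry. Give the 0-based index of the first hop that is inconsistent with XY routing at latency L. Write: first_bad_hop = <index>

check 1→ d=(-1,0) cyc+3: ok
check 2→ d=(-1,0) cyc+3: ok
check 3→ d=(0,-1) cyc+2: BAD: Δcyc=2≠L

first_bad_hop = 3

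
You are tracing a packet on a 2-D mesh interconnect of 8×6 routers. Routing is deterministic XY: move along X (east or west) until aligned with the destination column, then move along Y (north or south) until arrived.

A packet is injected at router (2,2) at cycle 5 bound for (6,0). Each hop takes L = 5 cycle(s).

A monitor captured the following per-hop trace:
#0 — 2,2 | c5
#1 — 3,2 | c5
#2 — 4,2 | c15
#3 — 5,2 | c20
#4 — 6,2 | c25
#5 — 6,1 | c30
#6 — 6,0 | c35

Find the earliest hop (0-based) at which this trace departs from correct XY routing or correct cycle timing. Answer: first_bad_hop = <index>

first_bad_hop = 1

[1] (+1,+0) / 0c ⇒ BAD: Δcyc=0≠L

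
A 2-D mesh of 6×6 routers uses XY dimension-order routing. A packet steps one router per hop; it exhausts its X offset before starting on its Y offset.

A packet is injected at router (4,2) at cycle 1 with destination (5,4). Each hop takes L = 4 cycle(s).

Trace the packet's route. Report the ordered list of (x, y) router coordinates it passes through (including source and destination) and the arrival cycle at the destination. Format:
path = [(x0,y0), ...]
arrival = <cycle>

src (4,2)  cyc=1
E→(5,2)  cyc=5
N→(5,3)  cyc=9
N→(5,4)  cyc=13

path = [(4,2), (5,2), (5,3), (5,4)]
arrival = 13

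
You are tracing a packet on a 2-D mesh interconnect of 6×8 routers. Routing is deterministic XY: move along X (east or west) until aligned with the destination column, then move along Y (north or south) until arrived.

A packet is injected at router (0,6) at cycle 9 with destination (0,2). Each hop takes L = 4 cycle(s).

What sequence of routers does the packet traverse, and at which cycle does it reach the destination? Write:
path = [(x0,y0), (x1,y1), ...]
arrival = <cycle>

path = [(0,6), (0,5), (0,4), (0,3), (0,2)]
arrival = 25

src (0,6)  cyc=9
S→(0,5)  cyc=13
S→(0,4)  cyc=17
S→(0,3)  cyc=21
S→(0,2)  cyc=25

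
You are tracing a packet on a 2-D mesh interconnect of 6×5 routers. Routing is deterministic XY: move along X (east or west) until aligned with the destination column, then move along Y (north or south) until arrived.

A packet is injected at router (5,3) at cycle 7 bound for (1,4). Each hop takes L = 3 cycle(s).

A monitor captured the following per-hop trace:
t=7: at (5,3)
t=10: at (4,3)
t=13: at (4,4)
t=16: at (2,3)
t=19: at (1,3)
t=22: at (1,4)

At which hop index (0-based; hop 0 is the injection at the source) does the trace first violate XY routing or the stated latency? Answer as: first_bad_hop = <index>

check 1→ d=(-1,0) cyc+3: ok
check 2→ d=(0,1) cyc+3: BAD: Y-move but x=4≠1

first_bad_hop = 2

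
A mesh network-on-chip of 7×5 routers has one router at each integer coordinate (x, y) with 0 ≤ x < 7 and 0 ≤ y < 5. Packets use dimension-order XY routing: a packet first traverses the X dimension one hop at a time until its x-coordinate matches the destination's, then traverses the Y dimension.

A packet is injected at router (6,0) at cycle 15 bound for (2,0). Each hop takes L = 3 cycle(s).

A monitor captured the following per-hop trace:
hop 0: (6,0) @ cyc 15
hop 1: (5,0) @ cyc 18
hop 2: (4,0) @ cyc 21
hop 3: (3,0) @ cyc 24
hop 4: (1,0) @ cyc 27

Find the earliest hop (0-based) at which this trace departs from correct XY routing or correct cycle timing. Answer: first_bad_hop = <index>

first_bad_hop = 4

  1: Δx=-1 Δy=+0 Δt=3 [ok]
  2: Δx=-1 Δy=+0 Δt=3 [ok]
  3: Δx=-1 Δy=+0 Δt=3 [ok]
  4: Δx=-2 Δy=+0 Δt=3 [BAD: non-unit step]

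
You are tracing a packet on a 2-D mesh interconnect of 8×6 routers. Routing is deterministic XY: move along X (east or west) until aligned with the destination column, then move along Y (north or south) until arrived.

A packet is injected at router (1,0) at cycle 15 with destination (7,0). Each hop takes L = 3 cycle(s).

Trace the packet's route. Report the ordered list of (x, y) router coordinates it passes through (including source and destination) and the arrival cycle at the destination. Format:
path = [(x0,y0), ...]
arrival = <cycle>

path = [(1,0), (2,0), (3,0), (4,0), (5,0), (6,0), (7,0)]
arrival = 33

[0] x=1 y=0 t=15
[1] x=2 y=0 t=18 →E
[2] x=3 y=0 t=21 →E
[3] x=4 y=0 t=24 →E
[4] x=5 y=0 t=27 →E
[5] x=6 y=0 t=30 →E
[6] x=7 y=0 t=33 →E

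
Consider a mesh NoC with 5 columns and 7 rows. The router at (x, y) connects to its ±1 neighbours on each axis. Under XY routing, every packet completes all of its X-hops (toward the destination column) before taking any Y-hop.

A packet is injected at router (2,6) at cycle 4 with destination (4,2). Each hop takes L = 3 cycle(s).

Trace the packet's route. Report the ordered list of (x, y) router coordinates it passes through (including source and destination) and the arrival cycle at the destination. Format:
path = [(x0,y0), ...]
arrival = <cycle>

path = [(2,6), (3,6), (4,6), (4,5), (4,4), (4,3), (4,2)]
arrival = 22

src (2,6)  cyc=4
E→(3,6)  cyc=7
E→(4,6)  cyc=10
S→(4,5)  cyc=13
S→(4,4)  cyc=16
S→(4,3)  cyc=19
S→(4,2)  cyc=22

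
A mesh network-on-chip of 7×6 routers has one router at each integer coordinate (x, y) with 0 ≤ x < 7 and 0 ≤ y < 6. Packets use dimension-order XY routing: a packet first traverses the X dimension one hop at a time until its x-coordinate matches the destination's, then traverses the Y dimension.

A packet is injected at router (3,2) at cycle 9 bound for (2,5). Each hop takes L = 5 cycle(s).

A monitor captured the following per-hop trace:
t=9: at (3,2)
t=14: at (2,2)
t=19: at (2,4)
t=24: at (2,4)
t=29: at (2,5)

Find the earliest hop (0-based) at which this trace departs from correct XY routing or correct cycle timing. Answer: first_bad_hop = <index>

first_bad_hop = 2

[1] (-1,+0) / 5c ⇒ ok
[2] (+0,+2) / 5c ⇒ BAD: non-unit step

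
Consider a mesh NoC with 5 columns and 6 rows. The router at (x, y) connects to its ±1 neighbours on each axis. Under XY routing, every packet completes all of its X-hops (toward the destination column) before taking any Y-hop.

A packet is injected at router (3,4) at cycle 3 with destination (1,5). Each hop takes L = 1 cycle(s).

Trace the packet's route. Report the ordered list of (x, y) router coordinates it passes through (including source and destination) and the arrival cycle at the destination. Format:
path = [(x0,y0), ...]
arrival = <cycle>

path = [(3,4), (2,4), (1,4), (1,5)]
arrival = 6

  0. router=(3,4) cycle=3 (inject)
  1. router=(2,4) cycle=4 dir=W
  2. router=(1,4) cycle=5 dir=W
  3. router=(1,5) cycle=6 dir=N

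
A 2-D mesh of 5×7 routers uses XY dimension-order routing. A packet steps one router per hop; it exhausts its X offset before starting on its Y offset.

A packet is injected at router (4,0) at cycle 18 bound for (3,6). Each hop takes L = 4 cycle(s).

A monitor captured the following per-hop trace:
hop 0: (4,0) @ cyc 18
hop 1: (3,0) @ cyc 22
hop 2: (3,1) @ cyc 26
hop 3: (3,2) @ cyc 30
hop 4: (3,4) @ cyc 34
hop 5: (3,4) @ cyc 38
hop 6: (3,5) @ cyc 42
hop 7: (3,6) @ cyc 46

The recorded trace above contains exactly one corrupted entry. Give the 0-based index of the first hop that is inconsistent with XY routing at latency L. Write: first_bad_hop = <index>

  1: Δx=-1 Δy=+0 Δt=4 [ok]
  2: Δx=+0 Δy=+1 Δt=4 [ok]
  3: Δx=+0 Δy=+1 Δt=4 [ok]
  4: Δx=+0 Δy=+2 Δt=4 [BAD: non-unit step]

first_bad_hop = 4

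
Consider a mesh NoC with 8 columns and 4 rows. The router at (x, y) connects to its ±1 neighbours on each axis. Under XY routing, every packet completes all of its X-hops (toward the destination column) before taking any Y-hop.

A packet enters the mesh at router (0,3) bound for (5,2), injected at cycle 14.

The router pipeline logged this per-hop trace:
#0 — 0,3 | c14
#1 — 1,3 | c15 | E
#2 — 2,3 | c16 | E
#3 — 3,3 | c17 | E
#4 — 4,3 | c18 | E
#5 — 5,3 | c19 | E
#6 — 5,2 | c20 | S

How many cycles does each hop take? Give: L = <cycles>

Between hops 0 and 1 the cycle counter advances 15 − 14 = 1.
Each hop adds L, hence L = 1.

L = 1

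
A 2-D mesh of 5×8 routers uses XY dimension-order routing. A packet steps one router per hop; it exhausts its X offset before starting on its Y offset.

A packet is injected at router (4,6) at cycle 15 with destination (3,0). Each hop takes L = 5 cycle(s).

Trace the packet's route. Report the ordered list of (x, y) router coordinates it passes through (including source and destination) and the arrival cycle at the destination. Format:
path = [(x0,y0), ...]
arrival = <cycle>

path = [(4,6), (3,6), (3,5), (3,4), (3,3), (3,2), (3,1), (3,0)]
arrival = 50

hop 0: (4,6) @ cyc 15
hop 1: (3,6) @ cyc 20  [W]
hop 2: (3,5) @ cyc 25  [S]
hop 3: (3,4) @ cyc 30  [S]
hop 4: (3,3) @ cyc 35  [S]
hop 5: (3,2) @ cyc 40  [S]
hop 6: (3,1) @ cyc 45  [S]
hop 7: (3,0) @ cyc 50  [S]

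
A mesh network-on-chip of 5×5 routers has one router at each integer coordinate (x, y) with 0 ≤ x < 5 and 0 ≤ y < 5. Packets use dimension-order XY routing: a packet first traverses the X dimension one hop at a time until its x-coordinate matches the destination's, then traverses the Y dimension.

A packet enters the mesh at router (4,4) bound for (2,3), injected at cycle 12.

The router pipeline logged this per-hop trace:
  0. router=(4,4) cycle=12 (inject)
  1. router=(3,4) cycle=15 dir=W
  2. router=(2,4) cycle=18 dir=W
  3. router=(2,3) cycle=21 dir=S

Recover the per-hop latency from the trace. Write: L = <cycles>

L = 3

From hop 0 (12) to hop 1 (15): +3 cycles.
Each hop adds L, hence L = 3.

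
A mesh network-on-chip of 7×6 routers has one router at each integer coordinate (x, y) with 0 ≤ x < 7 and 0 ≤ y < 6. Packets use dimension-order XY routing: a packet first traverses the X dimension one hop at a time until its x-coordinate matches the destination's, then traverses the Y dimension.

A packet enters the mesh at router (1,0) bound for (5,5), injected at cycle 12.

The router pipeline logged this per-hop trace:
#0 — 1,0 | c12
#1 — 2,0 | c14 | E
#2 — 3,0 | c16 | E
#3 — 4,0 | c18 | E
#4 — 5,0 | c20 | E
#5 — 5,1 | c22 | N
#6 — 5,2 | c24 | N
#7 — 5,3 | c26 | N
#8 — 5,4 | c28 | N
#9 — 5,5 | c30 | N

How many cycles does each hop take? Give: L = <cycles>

L = 2

Between hops 0 and 1 the cycle counter advances 14 − 12 = 2.
That increment is L by definition: L = 2.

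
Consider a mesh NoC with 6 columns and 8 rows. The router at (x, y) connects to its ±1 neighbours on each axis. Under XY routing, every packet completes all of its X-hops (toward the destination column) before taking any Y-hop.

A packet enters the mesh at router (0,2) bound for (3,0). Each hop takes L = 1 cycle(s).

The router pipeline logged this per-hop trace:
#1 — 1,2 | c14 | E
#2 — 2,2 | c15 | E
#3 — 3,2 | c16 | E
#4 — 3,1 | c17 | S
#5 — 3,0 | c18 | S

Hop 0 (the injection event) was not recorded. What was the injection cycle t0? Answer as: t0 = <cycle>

The first recorded entry is hop 1 at cycle 14.
So t0 = 14 − 1·1 = 13.

t0 = 13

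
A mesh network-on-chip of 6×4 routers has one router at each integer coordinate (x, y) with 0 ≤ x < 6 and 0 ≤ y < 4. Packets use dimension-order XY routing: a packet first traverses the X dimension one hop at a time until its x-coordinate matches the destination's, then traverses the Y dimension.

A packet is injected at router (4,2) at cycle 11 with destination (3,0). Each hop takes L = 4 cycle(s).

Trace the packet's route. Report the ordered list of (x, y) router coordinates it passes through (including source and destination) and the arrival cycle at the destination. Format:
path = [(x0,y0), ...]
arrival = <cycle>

path = [(4,2), (3,2), (3,1), (3,0)]
arrival = 23

  0. router=(4,2) cycle=11 (inject)
  1. router=(3,2) cycle=15 dir=W
  2. router=(3,1) cycle=19 dir=S
  3. router=(3,0) cycle=23 dir=S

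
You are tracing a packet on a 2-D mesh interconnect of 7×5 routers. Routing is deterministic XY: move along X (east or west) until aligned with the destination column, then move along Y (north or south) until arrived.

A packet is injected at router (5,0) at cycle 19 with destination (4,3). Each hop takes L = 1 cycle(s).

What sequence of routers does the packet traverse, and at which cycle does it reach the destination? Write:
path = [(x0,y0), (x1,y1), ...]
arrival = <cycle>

path = [(5,0), (4,0), (4,1), (4,2), (4,3)]
arrival = 23

hop 0: (5,0) @ cyc 19
hop 1: (4,0) @ cyc 20  [W]
hop 2: (4,1) @ cyc 21  [N]
hop 3: (4,2) @ cyc 22  [N]
hop 4: (4,3) @ cyc 23  [N]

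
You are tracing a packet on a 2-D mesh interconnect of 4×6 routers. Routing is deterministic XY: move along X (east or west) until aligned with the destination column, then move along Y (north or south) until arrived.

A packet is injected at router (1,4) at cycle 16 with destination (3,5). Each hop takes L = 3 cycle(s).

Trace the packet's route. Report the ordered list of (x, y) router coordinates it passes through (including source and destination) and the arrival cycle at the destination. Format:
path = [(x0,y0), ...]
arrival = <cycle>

path = [(1,4), (2,4), (3,4), (3,5)]
arrival = 25

hop 0: (1,4) @ cyc 16
hop 1: (2,4) @ cyc 19  [E]
hop 2: (3,4) @ cyc 22  [E]
hop 3: (3,5) @ cyc 25  [N]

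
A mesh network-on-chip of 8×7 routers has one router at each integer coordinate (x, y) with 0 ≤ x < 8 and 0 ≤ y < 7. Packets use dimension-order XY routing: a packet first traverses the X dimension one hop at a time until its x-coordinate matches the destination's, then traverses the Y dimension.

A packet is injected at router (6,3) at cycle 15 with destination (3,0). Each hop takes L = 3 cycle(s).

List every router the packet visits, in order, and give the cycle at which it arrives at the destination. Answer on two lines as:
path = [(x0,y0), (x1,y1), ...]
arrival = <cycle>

t=15: at (6,3)
t=18: at (5,3) after W
t=21: at (4,3) after W
t=24: at (3,3) after W
t=27: at (3,2) after S
t=30: at (3,1) after S
t=33: at (3,0) after S

path = [(6,3), (5,3), (4,3), (3,3), (3,2), (3,1), (3,0)]
arrival = 33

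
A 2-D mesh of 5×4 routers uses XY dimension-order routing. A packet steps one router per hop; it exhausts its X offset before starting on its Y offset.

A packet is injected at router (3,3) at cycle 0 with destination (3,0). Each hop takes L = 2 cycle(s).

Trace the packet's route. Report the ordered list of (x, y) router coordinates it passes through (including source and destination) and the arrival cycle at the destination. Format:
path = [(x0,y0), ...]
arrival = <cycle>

#0 — 3,3 | c0
#1 — 3,2 | c2 | S
#2 — 3,1 | c4 | S
#3 — 3,0 | c6 | S

path = [(3,3), (3,2), (3,1), (3,0)]
arrival = 6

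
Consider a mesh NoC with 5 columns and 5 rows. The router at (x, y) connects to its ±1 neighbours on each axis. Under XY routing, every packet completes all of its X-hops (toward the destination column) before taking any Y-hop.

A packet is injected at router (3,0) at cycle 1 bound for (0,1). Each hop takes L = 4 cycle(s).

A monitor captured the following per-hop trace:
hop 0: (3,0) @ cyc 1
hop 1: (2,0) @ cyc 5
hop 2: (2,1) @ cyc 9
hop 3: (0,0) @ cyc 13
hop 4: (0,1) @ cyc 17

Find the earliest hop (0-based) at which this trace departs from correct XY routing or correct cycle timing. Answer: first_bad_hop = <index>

first_bad_hop = 2

check 1→ d=(-1,0) cyc+4: ok
check 2→ d=(0,1) cyc+4: BAD: Y-move but x=2≠0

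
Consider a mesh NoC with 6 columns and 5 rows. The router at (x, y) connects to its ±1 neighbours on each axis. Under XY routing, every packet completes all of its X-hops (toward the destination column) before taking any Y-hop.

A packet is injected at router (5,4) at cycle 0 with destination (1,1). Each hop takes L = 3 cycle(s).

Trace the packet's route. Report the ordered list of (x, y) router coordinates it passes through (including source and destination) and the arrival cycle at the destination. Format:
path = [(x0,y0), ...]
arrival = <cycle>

path = [(5,4), (4,4), (3,4), (2,4), (1,4), (1,3), (1,2), (1,1)]
arrival = 21

hop 0: (5,4) @ cyc 0
hop 1: (4,4) @ cyc 3  [W]
hop 2: (3,4) @ cyc 6  [W]
hop 3: (2,4) @ cyc 9  [W]
hop 4: (1,4) @ cyc 12  [W]
hop 5: (1,3) @ cyc 15  [S]
hop 6: (1,2) @ cyc 18  [S]
hop 7: (1,1) @ cyc 21  [S]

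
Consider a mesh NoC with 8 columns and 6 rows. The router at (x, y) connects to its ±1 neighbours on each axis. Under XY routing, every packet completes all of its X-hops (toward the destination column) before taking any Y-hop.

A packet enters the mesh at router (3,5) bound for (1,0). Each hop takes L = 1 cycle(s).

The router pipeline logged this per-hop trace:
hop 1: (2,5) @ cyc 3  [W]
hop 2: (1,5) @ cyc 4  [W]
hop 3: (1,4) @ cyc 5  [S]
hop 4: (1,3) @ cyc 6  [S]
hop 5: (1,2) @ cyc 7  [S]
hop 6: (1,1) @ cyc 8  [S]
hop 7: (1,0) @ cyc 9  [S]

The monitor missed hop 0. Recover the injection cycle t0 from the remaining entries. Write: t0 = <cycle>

t0 = 2

cyc[1] = 3 and cyc[k] = t0 + k·L for every k.
So t0 = 3 − 1·1 = 2.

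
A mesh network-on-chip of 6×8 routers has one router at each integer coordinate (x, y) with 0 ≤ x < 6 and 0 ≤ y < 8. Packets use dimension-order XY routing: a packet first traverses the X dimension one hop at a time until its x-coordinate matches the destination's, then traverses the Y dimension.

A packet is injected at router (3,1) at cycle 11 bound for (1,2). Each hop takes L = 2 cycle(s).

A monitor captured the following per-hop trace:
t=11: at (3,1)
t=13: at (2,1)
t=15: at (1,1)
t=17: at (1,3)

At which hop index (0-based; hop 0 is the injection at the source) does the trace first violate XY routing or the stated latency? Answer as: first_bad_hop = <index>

first_bad_hop = 3

[1] (-1,+0) / 2c ⇒ ok
[2] (-1,+0) / 2c ⇒ ok
[3] (+0,+2) / 2c ⇒ BAD: non-unit step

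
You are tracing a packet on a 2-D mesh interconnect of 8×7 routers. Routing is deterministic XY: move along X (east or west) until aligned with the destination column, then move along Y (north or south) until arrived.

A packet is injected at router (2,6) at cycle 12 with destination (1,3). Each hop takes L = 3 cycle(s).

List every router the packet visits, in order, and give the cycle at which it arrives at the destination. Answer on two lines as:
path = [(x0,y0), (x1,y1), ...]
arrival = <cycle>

path = [(2,6), (1,6), (1,5), (1,4), (1,3)]
arrival = 24

  0. router=(2,6) cycle=12 (inject)
  1. router=(1,6) cycle=15 dir=W
  2. router=(1,5) cycle=18 dir=S
  3. router=(1,4) cycle=21 dir=S
  4. router=(1,3) cycle=24 dir=S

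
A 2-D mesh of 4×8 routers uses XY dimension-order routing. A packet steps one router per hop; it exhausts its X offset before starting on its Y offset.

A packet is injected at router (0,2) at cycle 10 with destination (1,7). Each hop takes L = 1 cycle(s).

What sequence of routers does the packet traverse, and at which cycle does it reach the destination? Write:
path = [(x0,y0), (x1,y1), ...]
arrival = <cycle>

path = [(0,2), (1,2), (1,3), (1,4), (1,5), (1,6), (1,7)]
arrival = 16

  0. router=(0,2) cycle=10 (inject)
  1. router=(1,2) cycle=11 dir=E
  2. router=(1,3) cycle=12 dir=N
  3. router=(1,4) cycle=13 dir=N
  4. router=(1,5) cycle=14 dir=N
  5. router=(1,6) cycle=15 dir=N
  6. router=(1,7) cycle=16 dir=N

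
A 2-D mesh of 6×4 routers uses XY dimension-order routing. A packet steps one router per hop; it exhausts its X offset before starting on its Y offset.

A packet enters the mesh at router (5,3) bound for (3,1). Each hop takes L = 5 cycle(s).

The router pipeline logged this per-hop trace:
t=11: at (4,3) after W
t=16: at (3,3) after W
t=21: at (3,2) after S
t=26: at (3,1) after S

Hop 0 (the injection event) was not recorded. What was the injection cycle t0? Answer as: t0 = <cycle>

cyc[1] = 11 and cyc[k] = t0 + k·L for every k.
So t0 = 11 − 1·5 = 6.

t0 = 6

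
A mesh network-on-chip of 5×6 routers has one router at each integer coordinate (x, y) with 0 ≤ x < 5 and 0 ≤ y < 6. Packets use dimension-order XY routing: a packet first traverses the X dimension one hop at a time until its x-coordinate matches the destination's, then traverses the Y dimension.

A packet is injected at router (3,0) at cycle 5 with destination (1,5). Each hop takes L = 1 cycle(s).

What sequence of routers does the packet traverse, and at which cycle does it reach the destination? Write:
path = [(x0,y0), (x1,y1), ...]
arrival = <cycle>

t=5: at (3,0)
t=6: at (2,0) after W
t=7: at (1,0) after W
t=8: at (1,1) after N
t=9: at (1,2) after N
t=10: at (1,3) after N
t=11: at (1,4) after N
t=12: at (1,5) after N

path = [(3,0), (2,0), (1,0), (1,1), (1,2), (1,3), (1,4), (1,5)]
arrival = 12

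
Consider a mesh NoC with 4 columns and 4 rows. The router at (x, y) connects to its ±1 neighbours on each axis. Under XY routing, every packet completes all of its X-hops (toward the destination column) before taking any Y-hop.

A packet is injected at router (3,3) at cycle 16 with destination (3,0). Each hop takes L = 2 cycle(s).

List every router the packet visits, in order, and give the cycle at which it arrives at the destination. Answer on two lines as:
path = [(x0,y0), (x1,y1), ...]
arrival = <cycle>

path = [(3,3), (3,2), (3,1), (3,0)]
arrival = 22

#0 — 3,3 | c16
#1 — 3,2 | c18 | S
#2 — 3,1 | c20 | S
#3 — 3,0 | c22 | S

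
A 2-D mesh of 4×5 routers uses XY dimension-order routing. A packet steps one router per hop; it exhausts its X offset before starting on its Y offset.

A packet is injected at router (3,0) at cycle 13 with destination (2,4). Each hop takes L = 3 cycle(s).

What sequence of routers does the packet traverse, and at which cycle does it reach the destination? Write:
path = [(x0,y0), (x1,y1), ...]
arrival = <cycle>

path = [(3,0), (2,0), (2,1), (2,2), (2,3), (2,4)]
arrival = 28

  0. router=(3,0) cycle=13 (inject)
  1. router=(2,0) cycle=16 dir=W
  2. router=(2,1) cycle=19 dir=N
  3. router=(2,2) cycle=22 dir=N
  4. router=(2,3) cycle=25 dir=N
  5. router=(2,4) cycle=28 dir=N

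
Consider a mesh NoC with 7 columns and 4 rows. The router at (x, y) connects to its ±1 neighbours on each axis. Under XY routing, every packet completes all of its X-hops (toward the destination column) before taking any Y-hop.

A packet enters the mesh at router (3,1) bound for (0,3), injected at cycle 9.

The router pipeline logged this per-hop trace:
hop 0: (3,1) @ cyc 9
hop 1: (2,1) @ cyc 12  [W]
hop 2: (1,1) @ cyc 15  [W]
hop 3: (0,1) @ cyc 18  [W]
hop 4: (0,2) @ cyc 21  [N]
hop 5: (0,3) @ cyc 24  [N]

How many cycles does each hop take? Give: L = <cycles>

From hop 0 (9) to hop 1 (12): +3 cycles.
That increment is L by definition: L = 3.

L = 3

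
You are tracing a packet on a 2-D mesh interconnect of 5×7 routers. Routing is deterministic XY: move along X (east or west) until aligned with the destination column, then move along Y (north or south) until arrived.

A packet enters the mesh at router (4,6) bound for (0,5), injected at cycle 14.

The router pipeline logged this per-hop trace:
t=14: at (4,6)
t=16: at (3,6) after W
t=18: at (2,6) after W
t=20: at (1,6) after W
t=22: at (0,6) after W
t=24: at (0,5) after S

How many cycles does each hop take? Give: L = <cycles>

L = 2

cyc[1] − cyc[0] = 16 − 14 = 2.
Per-hop latency L = Δcyc = 2.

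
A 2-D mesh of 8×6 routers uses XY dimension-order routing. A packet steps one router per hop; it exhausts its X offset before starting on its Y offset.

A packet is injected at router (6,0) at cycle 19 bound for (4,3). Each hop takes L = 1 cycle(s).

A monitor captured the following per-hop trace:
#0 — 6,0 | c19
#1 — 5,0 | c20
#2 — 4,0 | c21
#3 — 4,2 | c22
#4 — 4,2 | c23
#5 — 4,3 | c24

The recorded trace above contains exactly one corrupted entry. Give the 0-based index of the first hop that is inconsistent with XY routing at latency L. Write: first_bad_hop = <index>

first_bad_hop = 3

check 1→ d=(-1,0) cyc+1: ok
check 2→ d=(-1,0) cyc+1: ok
check 3→ d=(0,2) cyc+1: BAD: non-unit step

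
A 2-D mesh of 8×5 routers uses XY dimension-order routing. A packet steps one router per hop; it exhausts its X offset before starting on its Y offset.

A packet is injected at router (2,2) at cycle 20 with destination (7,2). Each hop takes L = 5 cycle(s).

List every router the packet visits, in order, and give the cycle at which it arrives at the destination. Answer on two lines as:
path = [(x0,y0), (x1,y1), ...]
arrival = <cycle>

[0] x=2 y=2 t=20
[1] x=3 y=2 t=25 →E
[2] x=4 y=2 t=30 →E
[3] x=5 y=2 t=35 →E
[4] x=6 y=2 t=40 →E
[5] x=7 y=2 t=45 →E

path = [(2,2), (3,2), (4,2), (5,2), (6,2), (7,2)]
arrival = 45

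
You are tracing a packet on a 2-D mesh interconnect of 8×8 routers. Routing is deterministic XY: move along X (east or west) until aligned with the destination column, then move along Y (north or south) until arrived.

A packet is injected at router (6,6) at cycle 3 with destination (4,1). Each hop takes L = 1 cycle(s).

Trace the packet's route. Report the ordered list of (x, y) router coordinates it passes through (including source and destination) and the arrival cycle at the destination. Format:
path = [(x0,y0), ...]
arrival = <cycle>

path = [(6,6), (5,6), (4,6), (4,5), (4,4), (4,3), (4,2), (4,1)]
arrival = 10

[0] x=6 y=6 t=3
[1] x=5 y=6 t=4 →W
[2] x=4 y=6 t=5 →W
[3] x=4 y=5 t=6 →S
[4] x=4 y=4 t=7 →S
[5] x=4 y=3 t=8 →S
[6] x=4 y=2 t=9 →S
[7] x=4 y=1 t=10 →S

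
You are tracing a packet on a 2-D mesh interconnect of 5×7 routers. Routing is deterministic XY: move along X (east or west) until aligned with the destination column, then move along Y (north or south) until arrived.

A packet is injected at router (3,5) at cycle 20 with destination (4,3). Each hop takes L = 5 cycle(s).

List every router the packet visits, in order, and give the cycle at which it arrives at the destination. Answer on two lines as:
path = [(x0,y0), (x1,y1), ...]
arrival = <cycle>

  0. router=(3,5) cycle=20 (inject)
  1. router=(4,5) cycle=25 dir=E
  2. router=(4,4) cycle=30 dir=S
  3. router=(4,3) cycle=35 dir=S

path = [(3,5), (4,5), (4,4), (4,3)]
arrival = 35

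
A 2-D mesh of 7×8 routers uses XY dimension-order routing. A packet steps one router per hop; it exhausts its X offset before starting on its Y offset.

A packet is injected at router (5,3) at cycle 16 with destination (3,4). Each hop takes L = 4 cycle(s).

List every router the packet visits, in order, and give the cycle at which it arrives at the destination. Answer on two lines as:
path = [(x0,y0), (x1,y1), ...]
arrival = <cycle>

path = [(5,3), (4,3), (3,3), (3,4)]
arrival = 28

hop 0: (5,3) @ cyc 16
hop 1: (4,3) @ cyc 20  [W]
hop 2: (3,3) @ cyc 24  [W]
hop 3: (3,4) @ cyc 28  [N]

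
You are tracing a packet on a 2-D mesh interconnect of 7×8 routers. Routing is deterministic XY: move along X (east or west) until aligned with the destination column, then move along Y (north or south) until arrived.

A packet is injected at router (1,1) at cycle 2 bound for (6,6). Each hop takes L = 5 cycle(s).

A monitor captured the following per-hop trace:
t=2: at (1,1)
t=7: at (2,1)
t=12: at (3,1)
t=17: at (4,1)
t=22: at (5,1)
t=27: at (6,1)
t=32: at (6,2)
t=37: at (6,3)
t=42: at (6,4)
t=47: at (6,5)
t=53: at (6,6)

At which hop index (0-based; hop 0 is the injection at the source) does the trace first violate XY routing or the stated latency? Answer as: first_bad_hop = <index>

first_bad_hop = 10

hop 1: step (+1,+0), +5 cyc — ok
hop 2: step (+1,+0), +5 cyc — ok
hop 3: step (+1,+0), +5 cyc — ok
hop 4: step (+1,+0), +5 cyc — ok
hop 5: step (+1,+0), +5 cyc — ok
hop 6: step (+0,+1), +5 cyc — ok
hop 7: step (+0,+1), +5 cyc — ok
hop 8: step (+0,+1), +5 cyc — ok
hop 9: step (+0,+1), +5 cyc — ok
hop 10: step (+0,+1), +6 cyc — BAD: Δcyc=6≠L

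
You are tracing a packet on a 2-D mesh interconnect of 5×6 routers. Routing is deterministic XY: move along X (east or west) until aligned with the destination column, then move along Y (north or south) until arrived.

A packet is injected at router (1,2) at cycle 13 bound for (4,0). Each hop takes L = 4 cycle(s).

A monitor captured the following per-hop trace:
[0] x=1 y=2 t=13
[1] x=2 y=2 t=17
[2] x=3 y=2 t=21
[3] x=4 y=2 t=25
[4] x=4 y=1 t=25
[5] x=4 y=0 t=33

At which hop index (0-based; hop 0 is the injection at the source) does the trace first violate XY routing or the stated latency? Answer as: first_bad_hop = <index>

first_bad_hop = 4

check 1→ d=(1,0) cyc+4: ok
check 2→ d=(1,0) cyc+4: ok
check 3→ d=(1,0) cyc+4: ok
check 4→ d=(0,-1) cyc+0: BAD: Δcyc=0≠L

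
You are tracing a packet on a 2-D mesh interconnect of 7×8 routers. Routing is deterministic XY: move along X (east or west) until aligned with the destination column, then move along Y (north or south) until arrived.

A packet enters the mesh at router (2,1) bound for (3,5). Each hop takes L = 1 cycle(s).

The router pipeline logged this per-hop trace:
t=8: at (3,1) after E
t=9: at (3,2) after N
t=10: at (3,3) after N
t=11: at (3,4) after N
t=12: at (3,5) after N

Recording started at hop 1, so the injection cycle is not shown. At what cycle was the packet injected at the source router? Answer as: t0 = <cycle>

At hop 1 the cycle is 8; in general cyc_k = t0 + kL.
t0 = cyc[1] − L = 8 − 1 = 7.

t0 = 7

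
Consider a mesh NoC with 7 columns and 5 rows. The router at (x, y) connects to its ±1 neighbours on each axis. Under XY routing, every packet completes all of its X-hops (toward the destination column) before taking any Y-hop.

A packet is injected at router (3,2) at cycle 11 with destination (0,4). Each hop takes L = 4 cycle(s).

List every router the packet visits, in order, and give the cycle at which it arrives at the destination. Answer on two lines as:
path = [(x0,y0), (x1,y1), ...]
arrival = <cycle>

path = [(3,2), (2,2), (1,2), (0,2), (0,3), (0,4)]
arrival = 31

#0 — 3,2 | c11
#1 — 2,2 | c15 | W
#2 — 1,2 | c19 | W
#3 — 0,2 | c23 | W
#4 — 0,3 | c27 | N
#5 — 0,4 | c31 | N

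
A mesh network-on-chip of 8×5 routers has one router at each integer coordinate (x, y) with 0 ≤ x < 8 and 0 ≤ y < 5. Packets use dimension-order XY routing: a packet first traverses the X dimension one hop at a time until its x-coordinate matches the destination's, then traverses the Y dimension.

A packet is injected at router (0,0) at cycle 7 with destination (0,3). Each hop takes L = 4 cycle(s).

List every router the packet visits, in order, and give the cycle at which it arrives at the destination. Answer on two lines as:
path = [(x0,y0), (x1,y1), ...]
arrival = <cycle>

t=7: at (0,0)
t=11: at (0,1) after N
t=15: at (0,2) after N
t=19: at (0,3) after N

path = [(0,0), (0,1), (0,2), (0,3)]
arrival = 19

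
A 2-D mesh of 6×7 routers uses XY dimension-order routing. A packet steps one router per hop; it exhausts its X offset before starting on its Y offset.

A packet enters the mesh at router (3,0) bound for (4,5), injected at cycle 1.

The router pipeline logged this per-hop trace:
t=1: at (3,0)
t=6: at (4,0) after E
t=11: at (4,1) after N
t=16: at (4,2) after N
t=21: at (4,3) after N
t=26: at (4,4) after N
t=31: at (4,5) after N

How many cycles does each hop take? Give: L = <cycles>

cyc[1] − cyc[0] = 6 − 1 = 5.
That increment is L by definition: L = 5.

L = 5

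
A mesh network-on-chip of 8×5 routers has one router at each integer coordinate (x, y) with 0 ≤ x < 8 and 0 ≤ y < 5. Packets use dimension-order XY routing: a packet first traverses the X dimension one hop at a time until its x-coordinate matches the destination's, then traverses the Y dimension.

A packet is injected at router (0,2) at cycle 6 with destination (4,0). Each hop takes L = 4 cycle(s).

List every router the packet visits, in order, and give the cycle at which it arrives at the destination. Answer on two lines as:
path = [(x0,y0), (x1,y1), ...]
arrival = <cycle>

src (0,2)  cyc=6
E→(1,2)  cyc=10
E→(2,2)  cyc=14
E→(3,2)  cyc=18
E→(4,2)  cyc=22
S→(4,1)  cyc=26
S→(4,0)  cyc=30

path = [(0,2), (1,2), (2,2), (3,2), (4,2), (4,1), (4,0)]
arrival = 30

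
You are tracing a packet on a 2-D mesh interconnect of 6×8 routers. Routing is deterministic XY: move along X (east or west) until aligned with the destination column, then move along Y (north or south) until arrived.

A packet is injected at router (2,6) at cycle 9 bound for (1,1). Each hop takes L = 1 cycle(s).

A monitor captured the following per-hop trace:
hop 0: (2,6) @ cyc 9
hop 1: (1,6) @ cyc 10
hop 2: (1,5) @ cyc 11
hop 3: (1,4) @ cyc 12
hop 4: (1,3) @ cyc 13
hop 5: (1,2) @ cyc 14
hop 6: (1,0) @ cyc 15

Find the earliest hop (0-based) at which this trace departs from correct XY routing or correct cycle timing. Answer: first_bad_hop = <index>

first_bad_hop = 6

hop 1: step (-1,+0), +1 cyc — ok
hop 2: step (+0,-1), +1 cyc — ok
hop 3: step (+0,-1), +1 cyc — ok
hop 4: step (+0,-1), +1 cyc — ok
hop 5: step (+0,-1), +1 cyc — ok
hop 6: step (+0,-2), +1 cyc — BAD: non-unit step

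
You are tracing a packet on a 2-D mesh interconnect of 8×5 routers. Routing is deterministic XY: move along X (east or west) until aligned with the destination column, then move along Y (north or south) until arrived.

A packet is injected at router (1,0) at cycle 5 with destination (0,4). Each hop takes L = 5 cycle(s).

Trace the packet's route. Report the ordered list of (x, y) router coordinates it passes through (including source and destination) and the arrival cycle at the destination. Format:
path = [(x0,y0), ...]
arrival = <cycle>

path = [(1,0), (0,0), (0,1), (0,2), (0,3), (0,4)]
arrival = 30

[0] x=1 y=0 t=5
[1] x=0 y=0 t=10 →W
[2] x=0 y=1 t=15 →N
[3] x=0 y=2 t=20 →N
[4] x=0 y=3 t=25 →N
[5] x=0 y=4 t=30 →N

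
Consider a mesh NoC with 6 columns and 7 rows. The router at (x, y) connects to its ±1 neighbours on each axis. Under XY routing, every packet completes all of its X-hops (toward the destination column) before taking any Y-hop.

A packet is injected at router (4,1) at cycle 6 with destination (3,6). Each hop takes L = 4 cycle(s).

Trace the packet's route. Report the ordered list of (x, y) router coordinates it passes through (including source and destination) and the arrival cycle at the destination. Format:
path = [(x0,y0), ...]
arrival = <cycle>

path = [(4,1), (3,1), (3,2), (3,3), (3,4), (3,5), (3,6)]
arrival = 30

hop 0: (4,1) @ cyc 6
hop 1: (3,1) @ cyc 10  [W]
hop 2: (3,2) @ cyc 14  [N]
hop 3: (3,3) @ cyc 18  [N]
hop 4: (3,4) @ cyc 22  [N]
hop 5: (3,5) @ cyc 26  [N]
hop 6: (3,6) @ cyc 30  [N]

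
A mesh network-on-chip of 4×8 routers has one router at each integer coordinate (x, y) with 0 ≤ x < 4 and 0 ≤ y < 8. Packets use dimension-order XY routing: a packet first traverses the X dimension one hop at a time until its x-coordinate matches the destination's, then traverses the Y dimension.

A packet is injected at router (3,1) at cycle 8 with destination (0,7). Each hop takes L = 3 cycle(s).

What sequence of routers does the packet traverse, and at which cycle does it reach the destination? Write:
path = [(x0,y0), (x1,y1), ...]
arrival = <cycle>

path = [(3,1), (2,1), (1,1), (0,1), (0,2), (0,3), (0,4), (0,5), (0,6), (0,7)]
arrival = 35

[0] x=3 y=1 t=8
[1] x=2 y=1 t=11 →W
[2] x=1 y=1 t=14 →W
[3] x=0 y=1 t=17 →W
[4] x=0 y=2 t=20 →N
[5] x=0 y=3 t=23 →N
[6] x=0 y=4 t=26 →N
[7] x=0 y=5 t=29 →N
[8] x=0 y=6 t=32 →N
[9] x=0 y=7 t=35 →N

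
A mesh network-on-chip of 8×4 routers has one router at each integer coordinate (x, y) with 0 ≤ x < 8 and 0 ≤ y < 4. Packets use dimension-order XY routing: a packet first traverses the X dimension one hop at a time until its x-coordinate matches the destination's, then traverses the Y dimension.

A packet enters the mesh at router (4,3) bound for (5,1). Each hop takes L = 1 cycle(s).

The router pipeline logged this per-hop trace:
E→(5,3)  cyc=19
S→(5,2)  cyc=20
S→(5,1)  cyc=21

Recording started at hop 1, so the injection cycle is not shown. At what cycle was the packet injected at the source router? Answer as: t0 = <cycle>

t0 = 18

At hop 1 the cycle is 19; in general cyc_k = t0 + kL.
Subtract one hop: t0 = 19 − 1 = 18.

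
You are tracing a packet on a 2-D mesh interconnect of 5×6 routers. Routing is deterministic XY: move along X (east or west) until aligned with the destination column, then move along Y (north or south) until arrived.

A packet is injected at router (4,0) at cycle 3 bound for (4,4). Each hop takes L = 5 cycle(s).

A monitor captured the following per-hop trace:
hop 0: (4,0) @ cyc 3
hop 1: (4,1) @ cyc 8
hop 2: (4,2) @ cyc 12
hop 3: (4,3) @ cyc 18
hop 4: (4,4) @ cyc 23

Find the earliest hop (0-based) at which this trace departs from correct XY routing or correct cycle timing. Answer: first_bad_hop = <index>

first_bad_hop = 2

  1: Δx=+0 Δy=+1 Δt=5 [ok]
  2: Δx=+0 Δy=+1 Δt=4 [BAD: Δcyc=4≠L]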